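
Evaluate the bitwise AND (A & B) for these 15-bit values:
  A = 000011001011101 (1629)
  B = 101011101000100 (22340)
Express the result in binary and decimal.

Apply & to each column (1 only where both bits are 1):
  000011001011101
& 101011101000100
-----------------
  000011001000100

Answer: 000011001000100 (1604)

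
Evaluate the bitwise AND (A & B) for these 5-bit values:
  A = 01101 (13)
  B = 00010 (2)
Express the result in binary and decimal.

Apply & to each column (1 only where both bits are 1):
  01101
& 00010
-------
  00000

Answer: 00000 (0)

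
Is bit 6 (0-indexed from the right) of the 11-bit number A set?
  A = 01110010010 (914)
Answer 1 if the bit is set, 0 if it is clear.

Bit 6 is the 7th from the right.
  01110010010
      ^
That bit is 0.

Answer: 0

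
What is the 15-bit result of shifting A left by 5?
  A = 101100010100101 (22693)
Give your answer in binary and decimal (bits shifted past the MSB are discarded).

Shift left by 5: drop the top 5 bit(s), append 5 zero(s) on the right.
  101100010100101  ->  discard [10110], keep [0010100101], append 00000
= 001010010100000

Answer: 001010010100000 (5280)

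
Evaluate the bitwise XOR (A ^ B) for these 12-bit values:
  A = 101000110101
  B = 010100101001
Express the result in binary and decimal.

Apply ^ to each column (1 where bits differ):
  101000110101
^ 010100101001
--------------
  111100011100

Answer: 111100011100 (3868)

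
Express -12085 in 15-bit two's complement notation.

1. Binary of +12085:  010111100110101
2. Invert bits:     101000011001010
3. Add 1:           101000011001011

Answer: 101000011001011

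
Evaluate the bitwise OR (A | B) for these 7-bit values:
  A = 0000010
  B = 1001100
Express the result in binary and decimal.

Apply | to each column (1 where either bit is 1):
  0000010
| 1001100
---------
  1001110

Answer: 1001110 (78)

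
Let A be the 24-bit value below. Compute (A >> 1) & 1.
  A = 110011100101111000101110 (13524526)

Bit 1 is the 2nd from the right.
  110011100101111000101110
                        ^
That bit is 1.

Answer: 1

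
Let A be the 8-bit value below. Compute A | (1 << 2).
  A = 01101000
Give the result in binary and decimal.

Mask = 1 << 2 = 00000100
Bit 2 of A is 0, so OR-ing with the mask flips it to 1.
  01101000
| 00000100
----------
  01101100

Answer: 01101100 (108)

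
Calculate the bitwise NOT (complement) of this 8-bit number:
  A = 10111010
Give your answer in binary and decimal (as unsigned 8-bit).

Flip each bit (0->1, 1->0):
  10111010
  01000101

Answer: 01000101 (69)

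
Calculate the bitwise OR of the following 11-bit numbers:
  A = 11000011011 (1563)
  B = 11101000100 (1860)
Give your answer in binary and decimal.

Apply | to each column (1 where either bit is 1):
  11000011011
| 11101000100
-------------
  11101011111

Answer: 11101011111 (1887)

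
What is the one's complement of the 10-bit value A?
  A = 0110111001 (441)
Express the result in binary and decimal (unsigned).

Flip each bit (0->1, 1->0):
  0110111001
  1001000110

Answer: 1001000110 (582)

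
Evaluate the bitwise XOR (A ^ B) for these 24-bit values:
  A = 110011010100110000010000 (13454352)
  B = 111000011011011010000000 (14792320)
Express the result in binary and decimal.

Apply ^ to each column (1 where bits differ):
  110011010100110000010000
^ 111000011011011010000000
--------------------------
  001011001111101010010000

Answer: 001011001111101010010000 (2947728)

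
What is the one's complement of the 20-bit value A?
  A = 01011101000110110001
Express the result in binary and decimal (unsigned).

Flip each bit (0->1, 1->0):
  01011101000110110001
  10100010111001001110

Answer: 10100010111001001110 (667214)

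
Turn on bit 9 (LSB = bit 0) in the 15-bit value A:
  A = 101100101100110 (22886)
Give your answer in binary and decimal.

Mask = 1 << 9 = 000001000000000
Bit 9 of A is 0, so OR-ing with the mask flips it to 1.
  101100101100110
| 000001000000000
-----------------
  101101101100110

Answer: 101101101100110 (23398)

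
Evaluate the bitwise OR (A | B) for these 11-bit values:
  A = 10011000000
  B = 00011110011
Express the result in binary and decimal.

Apply | to each column (1 where either bit is 1):
  10011000000
| 00011110011
-------------
  10011110011

Answer: 10011110011 (1267)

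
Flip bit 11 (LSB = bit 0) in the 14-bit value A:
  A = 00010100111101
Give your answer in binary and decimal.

Mask = 1 << 11 = 00100000000000
Bit 11 of A is 0; XOR with the mask flips it to 1.
  00010100111101
^ 00100000000000
----------------
  00110100111101

Answer: 00110100111101 (3389)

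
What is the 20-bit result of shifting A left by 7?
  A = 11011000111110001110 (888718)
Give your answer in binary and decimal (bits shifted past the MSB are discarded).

Shift left by 7: drop the top 7 bit(s), append 7 zero(s) on the right.
  11011000111110001110  ->  discard [1101100], keep [0111110001110], append 0000000
= 01111100011100000000

Answer: 01111100011100000000 (509696)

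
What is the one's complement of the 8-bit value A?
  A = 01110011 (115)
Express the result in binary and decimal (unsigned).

Flip each bit (0->1, 1->0):
  01110011
  10001100

Answer: 10001100 (140)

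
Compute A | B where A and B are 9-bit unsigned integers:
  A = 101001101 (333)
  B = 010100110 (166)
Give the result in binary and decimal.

Apply | to each column (1 where either bit is 1):
  101001101
| 010100110
-----------
  111101111

Answer: 111101111 (495)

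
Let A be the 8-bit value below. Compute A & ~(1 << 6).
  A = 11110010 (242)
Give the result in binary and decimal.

Mask = ~(1 << 6) = 10111111
Bit 6 of A is 1, so AND-ing with the mask clears it to 0.
  11110010
& 10111111
----------
  10110010

Answer: 10110010 (178)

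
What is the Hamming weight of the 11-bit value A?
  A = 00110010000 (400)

00110010000
1-bits at positions (from bit 0 = LSB): 4, 7, 8
Count = 3

Answer: 3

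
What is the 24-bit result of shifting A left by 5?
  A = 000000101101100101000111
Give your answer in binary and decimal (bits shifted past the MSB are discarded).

Shift left by 5: drop the top 5 bit(s), append 5 zero(s) on the right.
  000000101101100101000111  ->  discard [00000], keep [0101101100101000111], append 00000
= 010110110010100011100000

Answer: 010110110010100011100000 (5974240)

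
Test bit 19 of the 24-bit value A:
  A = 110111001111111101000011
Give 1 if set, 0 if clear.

Bit 19 is the 20th from the right.
  110111001111111101000011
      ^
That bit is 1.

Answer: 1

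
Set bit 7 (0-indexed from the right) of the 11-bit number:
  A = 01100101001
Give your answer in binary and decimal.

Mask = 1 << 7 = 00010000000
Bit 7 of A is 0, so OR-ing with the mask flips it to 1.
  01100101001
| 00010000000
-------------
  01110101001

Answer: 01110101001 (937)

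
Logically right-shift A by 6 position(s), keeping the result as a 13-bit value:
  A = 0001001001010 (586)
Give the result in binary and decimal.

Logical shift right by 6: drop the bottom 6 bit(s), prepend 6 zero(s) on the left.
  0001001001010  ->  keep [0001001], discard [001010], prepend 000000
= 0000000001001

Answer: 0000000001001 (9)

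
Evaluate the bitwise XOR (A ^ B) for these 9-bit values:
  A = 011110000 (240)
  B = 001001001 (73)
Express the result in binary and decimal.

Apply ^ to each column (1 where bits differ):
  011110000
^ 001001001
-----------
  010111001

Answer: 010111001 (185)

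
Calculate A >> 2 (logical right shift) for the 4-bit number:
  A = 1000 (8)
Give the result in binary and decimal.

Logical shift right by 2: drop the bottom 2 bit(s), prepend 2 zero(s) on the left.
  1000  ->  keep [10], discard [00], prepend 00
= 0010

Answer: 0010 (2)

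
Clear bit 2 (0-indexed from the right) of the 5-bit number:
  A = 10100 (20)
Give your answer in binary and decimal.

Mask = ~(1 << 2) = 11011
Bit 2 of A is 1, so AND-ing with the mask clears it to 0.
  10100
& 11011
-------
  10000

Answer: 10000 (16)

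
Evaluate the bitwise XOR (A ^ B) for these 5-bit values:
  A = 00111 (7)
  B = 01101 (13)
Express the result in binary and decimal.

Apply ^ to each column (1 where bits differ):
  00111
^ 01101
-------
  01010

Answer: 01010 (10)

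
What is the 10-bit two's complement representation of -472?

1. Binary of +472:  0111011000
2. Invert bits:     1000100111
3. Add 1:           1000101000

Answer: 1000101000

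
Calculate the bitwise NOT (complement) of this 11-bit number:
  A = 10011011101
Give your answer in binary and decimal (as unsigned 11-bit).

Flip each bit (0->1, 1->0):
  10011011101
  01100100010

Answer: 01100100010 (802)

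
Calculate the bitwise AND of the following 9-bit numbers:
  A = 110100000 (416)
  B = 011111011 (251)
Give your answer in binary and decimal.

Apply & to each column (1 only where both bits are 1):
  110100000
& 011111011
-----------
  010100000

Answer: 010100000 (160)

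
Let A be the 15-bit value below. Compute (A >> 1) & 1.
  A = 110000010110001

Bit 1 is the 2nd from the right.
  110000010110001
               ^
That bit is 0.

Answer: 0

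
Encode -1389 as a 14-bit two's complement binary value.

1. Binary of +1389:  00010101101101
2. Invert bits:     11101010010010
3. Add 1:           11101010010011

Answer: 11101010010011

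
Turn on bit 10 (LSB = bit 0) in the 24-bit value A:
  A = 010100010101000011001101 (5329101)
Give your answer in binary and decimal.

Mask = 1 << 10 = 000000000000010000000000
Bit 10 of A is 0, so OR-ing with the mask flips it to 1.
  010100010101000011001101
| 000000000000010000000000
--------------------------
  010100010101010011001101

Answer: 010100010101010011001101 (5330125)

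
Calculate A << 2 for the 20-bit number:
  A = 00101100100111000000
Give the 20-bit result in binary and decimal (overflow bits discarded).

Shift left by 2: drop the top 2 bit(s), append 2 zero(s) on the right.
  00101100100111000000  ->  discard [00], keep [101100100111000000], append 00
= 10110010011100000000

Answer: 10110010011100000000 (730880)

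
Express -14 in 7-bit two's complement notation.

1. Binary of +14:  0001110
2. Invert bits:     1110001
3. Add 1:           1110010

Answer: 1110010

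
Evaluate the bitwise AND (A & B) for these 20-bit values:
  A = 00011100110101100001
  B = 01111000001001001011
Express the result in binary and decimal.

Apply & to each column (1 only where both bits are 1):
  00011100110101100001
& 01111000001001001011
----------------------
  00011000000001000001

Answer: 00011000000001000001 (98369)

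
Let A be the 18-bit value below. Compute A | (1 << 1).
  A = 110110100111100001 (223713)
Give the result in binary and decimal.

Mask = 1 << 1 = 000000000000000010
Bit 1 of A is 0, so OR-ing with the mask flips it to 1.
  110110100111100001
| 000000000000000010
--------------------
  110110100111100011

Answer: 110110100111100011 (223715)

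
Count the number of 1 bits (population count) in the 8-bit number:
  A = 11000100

11000100
1-bits at positions (from bit 0 = LSB): 2, 6, 7
Count = 3

Answer: 3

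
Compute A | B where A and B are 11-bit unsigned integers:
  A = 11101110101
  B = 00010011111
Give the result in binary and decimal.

Apply | to each column (1 where either bit is 1):
  11101110101
| 00010011111
-------------
  11111111111

Answer: 11111111111 (2047)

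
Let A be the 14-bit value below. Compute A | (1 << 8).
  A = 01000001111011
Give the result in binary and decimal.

Mask = 1 << 8 = 00000100000000
Bit 8 of A is 0, so OR-ing with the mask flips it to 1.
  01000001111011
| 00000100000000
----------------
  01000101111011

Answer: 01000101111011 (4475)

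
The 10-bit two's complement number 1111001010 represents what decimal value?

MSB is 1, so the value is negative. Find the magnitude:
1. Invert bits:  0000110101
2. Add 1:        0000110110  = 54
3. Apply sign:   -54

Answer: -54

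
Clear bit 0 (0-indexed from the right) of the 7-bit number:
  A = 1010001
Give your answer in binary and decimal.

Mask = ~(1 << 0) = 1111110
Bit 0 of A is 1, so AND-ing with the mask clears it to 0.
  1010001
& 1111110
---------
  1010000

Answer: 1010000 (80)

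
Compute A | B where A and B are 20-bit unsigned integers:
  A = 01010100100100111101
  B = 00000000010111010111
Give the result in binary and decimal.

Apply | to each column (1 where either bit is 1):
  01010100100100111101
| 00000000010111010111
----------------------
  01010100110111111111

Answer: 01010100110111111111 (347647)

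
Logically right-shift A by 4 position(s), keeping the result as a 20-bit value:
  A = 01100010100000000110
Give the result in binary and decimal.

Logical shift right by 4: drop the bottom 4 bit(s), prepend 4 zero(s) on the left.
  01100010100000000110  ->  keep [0110001010000000], discard [0110], prepend 0000
= 00000110001010000000

Answer: 00000110001010000000 (25216)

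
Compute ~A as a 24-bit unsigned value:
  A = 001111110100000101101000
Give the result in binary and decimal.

Flip each bit (0->1, 1->0):
  001111110100000101101000
  110000001011111010010111

Answer: 110000001011111010010111 (12631703)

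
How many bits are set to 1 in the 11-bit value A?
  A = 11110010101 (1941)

11110010101
1-bits at positions (from bit 0 = LSB): 0, 2, 4, 7, 8, 9, 10
Count = 7

Answer: 7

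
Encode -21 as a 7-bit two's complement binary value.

1. Binary of +21:  0010101
2. Invert bits:     1101010
3. Add 1:           1101011

Answer: 1101011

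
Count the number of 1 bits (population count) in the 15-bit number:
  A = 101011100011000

101011100011000
1-bits at positions (from bit 0 = LSB): 3, 4, 8, 9, 10, 12, 14
Count = 7

Answer: 7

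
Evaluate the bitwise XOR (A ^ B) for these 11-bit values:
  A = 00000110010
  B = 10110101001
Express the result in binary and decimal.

Apply ^ to each column (1 where bits differ):
  00000110010
^ 10110101001
-------------
  10110011011

Answer: 10110011011 (1435)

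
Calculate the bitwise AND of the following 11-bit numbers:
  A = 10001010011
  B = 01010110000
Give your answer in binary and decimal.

Apply & to each column (1 only where both bits are 1):
  10001010011
& 01010110000
-------------
  00000010000

Answer: 00000010000 (16)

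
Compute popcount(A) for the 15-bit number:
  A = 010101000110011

010101000110011
1-bits at positions (from bit 0 = LSB): 0, 1, 4, 5, 9, 11, 13
Count = 7

Answer: 7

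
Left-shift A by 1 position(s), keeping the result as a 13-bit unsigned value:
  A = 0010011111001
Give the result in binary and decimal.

Shift left by 1: drop the top 1 bit(s), append 1 zero(s) on the right.
  0010011111001  ->  discard [0], keep [010011111001], append 0
= 0100111110010

Answer: 0100111110010 (2546)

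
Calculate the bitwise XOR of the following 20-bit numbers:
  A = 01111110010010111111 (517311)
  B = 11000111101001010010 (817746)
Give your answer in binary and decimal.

Apply ^ to each column (1 where bits differ):
  01111110010010111111
^ 11000111101001010010
----------------------
  10111001111011101101

Answer: 10111001111011101101 (761581)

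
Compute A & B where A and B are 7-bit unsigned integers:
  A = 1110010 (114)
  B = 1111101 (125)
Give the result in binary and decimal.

Apply & to each column (1 only where both bits are 1):
  1110010
& 1111101
---------
  1110000

Answer: 1110000 (112)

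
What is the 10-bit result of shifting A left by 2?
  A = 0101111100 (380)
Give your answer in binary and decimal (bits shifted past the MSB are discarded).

Shift left by 2: drop the top 2 bit(s), append 2 zero(s) on the right.
  0101111100  ->  discard [01], keep [01111100], append 00
= 0111110000

Answer: 0111110000 (496)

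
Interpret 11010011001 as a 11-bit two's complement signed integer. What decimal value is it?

MSB is 1, so the value is negative. Find the magnitude:
1. Invert bits:  00101100110
2. Add 1:        00101100111  = 359
3. Apply sign:   -359

Answer: -359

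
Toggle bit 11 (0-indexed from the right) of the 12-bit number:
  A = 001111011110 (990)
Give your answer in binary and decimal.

Mask = 1 << 11 = 100000000000
Bit 11 of A is 0; XOR with the mask flips it to 1.
  001111011110
^ 100000000000
--------------
  101111011110

Answer: 101111011110 (3038)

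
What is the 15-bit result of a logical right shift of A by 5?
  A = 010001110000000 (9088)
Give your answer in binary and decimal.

Logical shift right by 5: drop the bottom 5 bit(s), prepend 5 zero(s) on the left.
  010001110000000  ->  keep [0100011100], discard [00000], prepend 00000
= 000000100011100

Answer: 000000100011100 (284)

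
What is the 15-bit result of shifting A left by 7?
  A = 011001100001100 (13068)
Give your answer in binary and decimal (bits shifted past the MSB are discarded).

Shift left by 7: drop the top 7 bit(s), append 7 zero(s) on the right.
  011001100001100  ->  discard [0110011], keep [00001100], append 0000000
= 000011000000000

Answer: 000011000000000 (1536)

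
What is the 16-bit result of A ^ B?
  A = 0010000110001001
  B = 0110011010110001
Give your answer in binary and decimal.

Apply ^ to each column (1 where bits differ):
  0010000110001001
^ 0110011010110001
------------------
  0100011100111000

Answer: 0100011100111000 (18232)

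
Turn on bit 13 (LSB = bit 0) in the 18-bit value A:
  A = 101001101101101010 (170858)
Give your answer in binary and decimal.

Mask = 1 << 13 = 000010000000000000
Bit 13 of A is 0, so OR-ing with the mask flips it to 1.
  101001101101101010
| 000010000000000000
--------------------
  101011101101101010

Answer: 101011101101101010 (179050)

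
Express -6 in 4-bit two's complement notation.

1. Binary of +6:  0110
2. Invert bits:     1001
3. Add 1:           1010

Answer: 1010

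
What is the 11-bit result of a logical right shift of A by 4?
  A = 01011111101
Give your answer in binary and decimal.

Logical shift right by 4: drop the bottom 4 bit(s), prepend 4 zero(s) on the left.
  01011111101  ->  keep [0101111], discard [1101], prepend 0000
= 00000101111

Answer: 00000101111 (47)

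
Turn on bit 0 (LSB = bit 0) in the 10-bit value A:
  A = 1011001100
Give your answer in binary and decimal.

Mask = 1 << 0 = 0000000001
Bit 0 of A is 0, so OR-ing with the mask flips it to 1.
  1011001100
| 0000000001
------------
  1011001101

Answer: 1011001101 (717)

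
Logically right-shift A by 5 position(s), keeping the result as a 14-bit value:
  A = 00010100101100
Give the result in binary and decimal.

Logical shift right by 5: drop the bottom 5 bit(s), prepend 5 zero(s) on the left.
  00010100101100  ->  keep [000101001], discard [01100], prepend 00000
= 00000000101001

Answer: 00000000101001 (41)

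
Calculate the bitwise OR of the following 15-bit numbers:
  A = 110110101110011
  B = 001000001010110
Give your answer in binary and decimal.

Apply | to each column (1 where either bit is 1):
  110110101110011
| 001000001010110
-----------------
  111110101110111

Answer: 111110101110111 (32119)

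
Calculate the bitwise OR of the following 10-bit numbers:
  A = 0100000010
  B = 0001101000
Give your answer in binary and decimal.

Apply | to each column (1 where either bit is 1):
  0100000010
| 0001101000
------------
  0101101010

Answer: 0101101010 (362)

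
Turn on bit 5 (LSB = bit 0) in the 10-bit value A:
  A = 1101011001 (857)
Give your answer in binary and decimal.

Mask = 1 << 5 = 0000100000
Bit 5 of A is 0, so OR-ing with the mask flips it to 1.
  1101011001
| 0000100000
------------
  1101111001

Answer: 1101111001 (889)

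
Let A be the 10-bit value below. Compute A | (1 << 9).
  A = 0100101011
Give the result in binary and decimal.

Mask = 1 << 9 = 1000000000
Bit 9 of A is 0, so OR-ing with the mask flips it to 1.
  0100101011
| 1000000000
------------
  1100101011

Answer: 1100101011 (811)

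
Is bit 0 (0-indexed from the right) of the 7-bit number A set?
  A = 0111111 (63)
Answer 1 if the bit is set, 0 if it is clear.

Bit 0 is the 1st from the right.
  0111111
        ^
That bit is 1.

Answer: 1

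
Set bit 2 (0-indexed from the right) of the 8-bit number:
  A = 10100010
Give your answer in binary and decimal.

Mask = 1 << 2 = 00000100
Bit 2 of A is 0, so OR-ing with the mask flips it to 1.
  10100010
| 00000100
----------
  10100110

Answer: 10100110 (166)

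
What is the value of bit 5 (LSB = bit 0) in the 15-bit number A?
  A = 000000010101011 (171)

Bit 5 is the 6th from the right.
  000000010101011
           ^
That bit is 1.

Answer: 1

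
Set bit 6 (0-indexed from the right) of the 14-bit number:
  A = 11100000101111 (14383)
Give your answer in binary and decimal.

Mask = 1 << 6 = 00000001000000
Bit 6 of A is 0, so OR-ing with the mask flips it to 1.
  11100000101111
| 00000001000000
----------------
  11100001101111

Answer: 11100001101111 (14447)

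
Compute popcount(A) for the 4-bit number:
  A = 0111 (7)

0111
1-bits at positions (from bit 0 = LSB): 0, 1, 2
Count = 3

Answer: 3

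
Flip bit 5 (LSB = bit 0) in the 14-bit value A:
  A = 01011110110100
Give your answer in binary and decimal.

Mask = 1 << 5 = 00000000100000
Bit 5 of A is 1; XOR with the mask flips it to 0.
  01011110110100
^ 00000000100000
----------------
  01011110010100

Answer: 01011110010100 (6036)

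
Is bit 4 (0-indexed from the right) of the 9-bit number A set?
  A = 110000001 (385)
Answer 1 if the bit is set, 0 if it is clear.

Bit 4 is the 5th from the right.
  110000001
      ^
That bit is 0.

Answer: 0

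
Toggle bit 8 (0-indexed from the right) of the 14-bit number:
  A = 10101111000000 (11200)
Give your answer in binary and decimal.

Mask = 1 << 8 = 00000100000000
Bit 8 of A is 1; XOR with the mask flips it to 0.
  10101111000000
^ 00000100000000
----------------
  10101011000000

Answer: 10101011000000 (10944)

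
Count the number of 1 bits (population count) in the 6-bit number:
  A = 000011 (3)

000011
1-bits at positions (from bit 0 = LSB): 0, 1
Count = 2

Answer: 2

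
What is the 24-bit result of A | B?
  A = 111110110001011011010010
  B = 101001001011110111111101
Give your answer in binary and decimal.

Apply | to each column (1 where either bit is 1):
  111110110001011011010010
| 101001001011110111111101
--------------------------
  111111111011111111111111

Answer: 111111111011111111111111 (16760831)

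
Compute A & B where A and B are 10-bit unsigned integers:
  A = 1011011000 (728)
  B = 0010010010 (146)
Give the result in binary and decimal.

Apply & to each column (1 only where both bits are 1):
  1011011000
& 0010010010
------------
  0010010000

Answer: 0010010000 (144)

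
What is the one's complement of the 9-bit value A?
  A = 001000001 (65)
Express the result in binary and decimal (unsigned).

Flip each bit (0->1, 1->0):
  001000001
  110111110

Answer: 110111110 (446)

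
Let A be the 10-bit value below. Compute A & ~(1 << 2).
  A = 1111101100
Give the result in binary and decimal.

Mask = ~(1 << 2) = 1111111011
Bit 2 of A is 1, so AND-ing with the mask clears it to 0.
  1111101100
& 1111111011
------------
  1111101000

Answer: 1111101000 (1000)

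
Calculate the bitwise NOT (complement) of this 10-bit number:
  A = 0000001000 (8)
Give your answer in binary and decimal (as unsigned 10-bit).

Flip each bit (0->1, 1->0):
  0000001000
  1111110111

Answer: 1111110111 (1015)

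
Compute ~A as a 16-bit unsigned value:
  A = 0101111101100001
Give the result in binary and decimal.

Flip each bit (0->1, 1->0):
  0101111101100001
  1010000010011110

Answer: 1010000010011110 (41118)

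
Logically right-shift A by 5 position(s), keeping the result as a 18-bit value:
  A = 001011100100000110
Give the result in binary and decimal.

Logical shift right by 5: drop the bottom 5 bit(s), prepend 5 zero(s) on the left.
  001011100100000110  ->  keep [0010111001000], discard [00110], prepend 00000
= 000000010111001000

Answer: 000000010111001000 (1480)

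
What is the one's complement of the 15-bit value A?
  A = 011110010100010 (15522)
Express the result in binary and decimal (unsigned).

Flip each bit (0->1, 1->0):
  011110010100010
  100001101011101

Answer: 100001101011101 (17245)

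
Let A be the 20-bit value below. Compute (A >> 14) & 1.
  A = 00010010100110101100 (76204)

Bit 14 is the 15th from the right.
  00010010100110101100
       ^
That bit is 0.

Answer: 0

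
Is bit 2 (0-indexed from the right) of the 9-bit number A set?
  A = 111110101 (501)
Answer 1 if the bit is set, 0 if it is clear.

Bit 2 is the 3rd from the right.
  111110101
        ^
That bit is 1.

Answer: 1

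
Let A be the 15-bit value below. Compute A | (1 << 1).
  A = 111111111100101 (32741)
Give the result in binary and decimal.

Mask = 1 << 1 = 000000000000010
Bit 1 of A is 0, so OR-ing with the mask flips it to 1.
  111111111100101
| 000000000000010
-----------------
  111111111100111

Answer: 111111111100111 (32743)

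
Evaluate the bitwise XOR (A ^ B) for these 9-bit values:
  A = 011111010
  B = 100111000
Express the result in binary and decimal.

Apply ^ to each column (1 where bits differ):
  011111010
^ 100111000
-----------
  111000010

Answer: 111000010 (450)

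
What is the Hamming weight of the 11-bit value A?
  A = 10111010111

10111010111
1-bits at positions (from bit 0 = LSB): 0, 1, 2, 4, 6, 7, 8, 10
Count = 8

Answer: 8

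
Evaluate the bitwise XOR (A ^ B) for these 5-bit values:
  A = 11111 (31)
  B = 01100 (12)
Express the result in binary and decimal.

Apply ^ to each column (1 where bits differ):
  11111
^ 01100
-------
  10011

Answer: 10011 (19)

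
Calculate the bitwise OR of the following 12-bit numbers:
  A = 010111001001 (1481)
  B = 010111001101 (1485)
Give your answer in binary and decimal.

Apply | to each column (1 where either bit is 1):
  010111001001
| 010111001101
--------------
  010111001101

Answer: 010111001101 (1485)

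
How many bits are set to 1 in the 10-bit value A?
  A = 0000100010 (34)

0000100010
1-bits at positions (from bit 0 = LSB): 1, 5
Count = 2

Answer: 2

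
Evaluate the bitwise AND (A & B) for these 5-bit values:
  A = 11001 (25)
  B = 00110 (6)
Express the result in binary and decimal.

Apply & to each column (1 only where both bits are 1):
  11001
& 00110
-------
  00000

Answer: 00000 (0)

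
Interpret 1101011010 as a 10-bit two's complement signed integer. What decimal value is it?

MSB is 1, so the value is negative. Find the magnitude:
1. Invert bits:  0010100101
2. Add 1:        0010100110  = 166
3. Apply sign:   -166

Answer: -166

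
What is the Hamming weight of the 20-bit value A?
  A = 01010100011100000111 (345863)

01010100011100000111
1-bits at positions (from bit 0 = LSB): 0, 1, 2, 8, 9, 10, 14, 16, 18
Count = 9

Answer: 9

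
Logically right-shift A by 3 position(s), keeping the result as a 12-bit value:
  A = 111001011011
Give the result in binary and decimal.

Logical shift right by 3: drop the bottom 3 bit(s), prepend 3 zero(s) on the left.
  111001011011  ->  keep [111001011], discard [011], prepend 000
= 000111001011

Answer: 000111001011 (459)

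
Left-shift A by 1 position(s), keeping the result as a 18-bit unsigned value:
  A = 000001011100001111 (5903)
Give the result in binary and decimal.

Shift left by 1: drop the top 1 bit(s), append 1 zero(s) on the right.
  000001011100001111  ->  discard [0], keep [00001011100001111], append 0
= 000010111000011110

Answer: 000010111000011110 (11806)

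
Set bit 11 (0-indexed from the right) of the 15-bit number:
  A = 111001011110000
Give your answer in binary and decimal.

Mask = 1 << 11 = 000100000000000
Bit 11 of A is 0, so OR-ing with the mask flips it to 1.
  111001011110000
| 000100000000000
-----------------
  111101011110000

Answer: 111101011110000 (31472)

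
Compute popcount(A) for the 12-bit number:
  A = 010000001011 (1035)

010000001011
1-bits at positions (from bit 0 = LSB): 0, 1, 3, 10
Count = 4

Answer: 4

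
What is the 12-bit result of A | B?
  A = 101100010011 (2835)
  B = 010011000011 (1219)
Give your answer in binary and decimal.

Apply | to each column (1 where either bit is 1):
  101100010011
| 010011000011
--------------
  111111010011

Answer: 111111010011 (4051)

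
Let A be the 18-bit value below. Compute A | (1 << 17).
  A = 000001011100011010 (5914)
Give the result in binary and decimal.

Mask = 1 << 17 = 100000000000000000
Bit 17 of A is 0, so OR-ing with the mask flips it to 1.
  000001011100011010
| 100000000000000000
--------------------
  100001011100011010

Answer: 100001011100011010 (136986)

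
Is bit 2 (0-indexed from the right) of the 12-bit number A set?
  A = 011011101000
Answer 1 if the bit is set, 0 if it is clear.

Bit 2 is the 3rd from the right.
  011011101000
           ^
That bit is 0.

Answer: 0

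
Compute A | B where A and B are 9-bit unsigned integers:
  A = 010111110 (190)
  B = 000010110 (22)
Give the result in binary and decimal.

Apply | to each column (1 where either bit is 1):
  010111110
| 000010110
-----------
  010111110

Answer: 010111110 (190)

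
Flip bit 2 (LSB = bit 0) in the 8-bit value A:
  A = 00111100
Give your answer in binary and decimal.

Mask = 1 << 2 = 00000100
Bit 2 of A is 1; XOR with the mask flips it to 0.
  00111100
^ 00000100
----------
  00111000

Answer: 00111000 (56)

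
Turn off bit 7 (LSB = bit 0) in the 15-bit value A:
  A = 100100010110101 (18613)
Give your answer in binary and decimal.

Mask = ~(1 << 7) = 111111101111111
Bit 7 of A is 1, so AND-ing with the mask clears it to 0.
  100100010110101
& 111111101111111
-----------------
  100100000110101

Answer: 100100000110101 (18485)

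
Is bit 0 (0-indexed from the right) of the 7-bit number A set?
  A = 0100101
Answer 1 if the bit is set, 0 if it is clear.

Bit 0 is the 1st from the right.
  0100101
        ^
That bit is 1.

Answer: 1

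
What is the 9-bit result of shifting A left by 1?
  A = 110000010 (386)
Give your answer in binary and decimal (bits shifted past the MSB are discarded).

Shift left by 1: drop the top 1 bit(s), append 1 zero(s) on the right.
  110000010  ->  discard [1], keep [10000010], append 0
= 100000100

Answer: 100000100 (260)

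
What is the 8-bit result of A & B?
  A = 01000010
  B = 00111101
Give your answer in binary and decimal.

Apply & to each column (1 only where both bits are 1):
  01000010
& 00111101
----------
  00000000

Answer: 00000000 (0)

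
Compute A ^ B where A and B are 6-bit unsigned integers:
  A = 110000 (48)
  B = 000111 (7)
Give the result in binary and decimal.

Apply ^ to each column (1 where bits differ):
  110000
^ 000111
--------
  110111

Answer: 110111 (55)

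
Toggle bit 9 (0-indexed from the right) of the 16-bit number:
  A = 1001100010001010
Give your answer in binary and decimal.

Mask = 1 << 9 = 0000001000000000
Bit 9 of A is 0; XOR with the mask flips it to 1.
  1001100010001010
^ 0000001000000000
------------------
  1001101010001010

Answer: 1001101010001010 (39562)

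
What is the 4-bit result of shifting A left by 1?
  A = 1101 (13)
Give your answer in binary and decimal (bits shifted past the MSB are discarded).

Shift left by 1: drop the top 1 bit(s), append 1 zero(s) on the right.
  1101  ->  discard [1], keep [101], append 0
= 1010

Answer: 1010 (10)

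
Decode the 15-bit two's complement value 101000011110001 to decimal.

MSB is 1, so the value is negative. Find the magnitude:
1. Invert bits:  010111100001110
2. Add 1:        010111100001111  = 12047
3. Apply sign:   -12047

Answer: -12047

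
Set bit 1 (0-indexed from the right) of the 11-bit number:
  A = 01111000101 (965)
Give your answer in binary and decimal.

Mask = 1 << 1 = 00000000010
Bit 1 of A is 0, so OR-ing with the mask flips it to 1.
  01111000101
| 00000000010
-------------
  01111000111

Answer: 01111000111 (967)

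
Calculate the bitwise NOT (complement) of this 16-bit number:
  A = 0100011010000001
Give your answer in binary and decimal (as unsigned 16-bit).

Flip each bit (0->1, 1->0):
  0100011010000001
  1011100101111110

Answer: 1011100101111110 (47486)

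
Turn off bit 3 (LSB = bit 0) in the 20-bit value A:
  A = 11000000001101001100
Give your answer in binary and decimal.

Mask = ~(1 << 3) = 11111111111111110111
Bit 3 of A is 1, so AND-ing with the mask clears it to 0.
  11000000001101001100
& 11111111111111110111
----------------------
  11000000001101000100

Answer: 11000000001101000100 (787268)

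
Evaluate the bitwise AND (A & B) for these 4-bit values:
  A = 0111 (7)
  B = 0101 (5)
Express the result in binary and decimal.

Apply & to each column (1 only where both bits are 1):
  0111
& 0101
------
  0101

Answer: 0101 (5)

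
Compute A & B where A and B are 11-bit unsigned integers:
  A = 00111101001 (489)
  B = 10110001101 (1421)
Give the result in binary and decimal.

Apply & to each column (1 only where both bits are 1):
  00111101001
& 10110001101
-------------
  00110001001

Answer: 00110001001 (393)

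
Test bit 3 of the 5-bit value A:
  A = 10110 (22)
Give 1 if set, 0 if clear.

Bit 3 is the 4th from the right.
  10110
   ^
That bit is 0.

Answer: 0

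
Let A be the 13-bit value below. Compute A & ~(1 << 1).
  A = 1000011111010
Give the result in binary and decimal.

Mask = ~(1 << 1) = 1111111111101
Bit 1 of A is 1, so AND-ing with the mask clears it to 0.
  1000011111010
& 1111111111101
---------------
  1000011111000

Answer: 1000011111000 (4344)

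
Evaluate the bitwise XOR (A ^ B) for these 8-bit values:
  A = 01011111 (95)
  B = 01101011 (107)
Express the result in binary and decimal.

Apply ^ to each column (1 where bits differ):
  01011111
^ 01101011
----------
  00110100

Answer: 00110100 (52)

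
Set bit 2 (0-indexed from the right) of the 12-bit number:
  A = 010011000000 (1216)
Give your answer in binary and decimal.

Mask = 1 << 2 = 000000000100
Bit 2 of A is 0, so OR-ing with the mask flips it to 1.
  010011000000
| 000000000100
--------------
  010011000100

Answer: 010011000100 (1220)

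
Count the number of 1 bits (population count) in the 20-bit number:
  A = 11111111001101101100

11111111001101101100
1-bits at positions (from bit 0 = LSB): 2, 3, 5, 6, 8, 9, 12, 13, 14, 15, 16, 17, 18, 19
Count = 14

Answer: 14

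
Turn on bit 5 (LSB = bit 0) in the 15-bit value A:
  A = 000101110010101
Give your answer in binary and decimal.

Mask = 1 << 5 = 000000000100000
Bit 5 of A is 0, so OR-ing with the mask flips it to 1.
  000101110010101
| 000000000100000
-----------------
  000101110110101

Answer: 000101110110101 (2997)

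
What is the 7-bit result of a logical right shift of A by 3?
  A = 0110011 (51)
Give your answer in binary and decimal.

Logical shift right by 3: drop the bottom 3 bit(s), prepend 3 zero(s) on the left.
  0110011  ->  keep [0110], discard [011], prepend 000
= 0000110

Answer: 0000110 (6)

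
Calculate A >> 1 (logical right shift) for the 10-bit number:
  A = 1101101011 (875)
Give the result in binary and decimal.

Logical shift right by 1: drop the bottom 1 bit(s), prepend 1 zero(s) on the left.
  1101101011  ->  keep [110110101], discard [1], prepend 0
= 0110110101

Answer: 0110110101 (437)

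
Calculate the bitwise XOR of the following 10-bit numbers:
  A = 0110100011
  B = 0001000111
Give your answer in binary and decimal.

Apply ^ to each column (1 where bits differ):
  0110100011
^ 0001000111
------------
  0111100100

Answer: 0111100100 (484)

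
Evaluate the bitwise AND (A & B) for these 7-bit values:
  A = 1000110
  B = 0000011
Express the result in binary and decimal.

Apply & to each column (1 only where both bits are 1):
  1000110
& 0000011
---------
  0000010

Answer: 0000010 (2)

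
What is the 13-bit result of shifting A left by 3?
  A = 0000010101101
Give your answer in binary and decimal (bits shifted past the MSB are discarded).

Shift left by 3: drop the top 3 bit(s), append 3 zero(s) on the right.
  0000010101101  ->  discard [000], keep [0010101101], append 000
= 0010101101000

Answer: 0010101101000 (1384)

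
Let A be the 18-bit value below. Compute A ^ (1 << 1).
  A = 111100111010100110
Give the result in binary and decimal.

Mask = 1 << 1 = 000000000000000010
Bit 1 of A is 1; XOR with the mask flips it to 0.
  111100111010100110
^ 000000000000000010
--------------------
  111100111010100100

Answer: 111100111010100100 (249508)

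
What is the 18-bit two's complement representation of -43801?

1. Binary of +43801:  001010101100011001
2. Invert bits:     110101010011100110
3. Add 1:           110101010011100111

Answer: 110101010011100111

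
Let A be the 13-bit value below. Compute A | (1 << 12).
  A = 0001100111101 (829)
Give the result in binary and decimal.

Mask = 1 << 12 = 1000000000000
Bit 12 of A is 0, so OR-ing with the mask flips it to 1.
  0001100111101
| 1000000000000
---------------
  1001100111101

Answer: 1001100111101 (4925)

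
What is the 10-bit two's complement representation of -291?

1. Binary of +291:  0100100011
2. Invert bits:     1011011100
3. Add 1:           1011011101

Answer: 1011011101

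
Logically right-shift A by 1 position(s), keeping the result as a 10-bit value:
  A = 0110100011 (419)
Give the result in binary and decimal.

Logical shift right by 1: drop the bottom 1 bit(s), prepend 1 zero(s) on the left.
  0110100011  ->  keep [011010001], discard [1], prepend 0
= 0011010001

Answer: 0011010001 (209)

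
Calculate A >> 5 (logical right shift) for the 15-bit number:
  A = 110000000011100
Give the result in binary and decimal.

Logical shift right by 5: drop the bottom 5 bit(s), prepend 5 zero(s) on the left.
  110000000011100  ->  keep [1100000000], discard [11100], prepend 00000
= 000001100000000

Answer: 000001100000000 (768)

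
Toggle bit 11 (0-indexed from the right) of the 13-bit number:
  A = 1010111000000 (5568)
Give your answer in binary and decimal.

Mask = 1 << 11 = 0100000000000
Bit 11 of A is 0; XOR with the mask flips it to 1.
  1010111000000
^ 0100000000000
---------------
  1110111000000

Answer: 1110111000000 (7616)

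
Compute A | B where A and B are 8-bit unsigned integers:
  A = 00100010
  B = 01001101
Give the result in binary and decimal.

Apply | to each column (1 where either bit is 1):
  00100010
| 01001101
----------
  01101111

Answer: 01101111 (111)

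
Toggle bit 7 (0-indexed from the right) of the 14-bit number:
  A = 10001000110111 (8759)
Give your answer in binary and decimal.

Mask = 1 << 7 = 00000010000000
Bit 7 of A is 0; XOR with the mask flips it to 1.
  10001000110111
^ 00000010000000
----------------
  10001010110111

Answer: 10001010110111 (8887)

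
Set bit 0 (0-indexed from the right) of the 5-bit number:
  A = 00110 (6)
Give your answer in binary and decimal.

Mask = 1 << 0 = 00001
Bit 0 of A is 0, so OR-ing with the mask flips it to 1.
  00110
| 00001
-------
  00111

Answer: 00111 (7)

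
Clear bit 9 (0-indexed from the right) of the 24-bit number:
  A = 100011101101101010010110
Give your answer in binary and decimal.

Mask = ~(1 << 9) = 111111111111110111111111
Bit 9 of A is 1, so AND-ing with the mask clears it to 0.
  100011101101101010010110
& 111111111111110111111111
--------------------------
  100011101101100010010110

Answer: 100011101101100010010110 (9361558)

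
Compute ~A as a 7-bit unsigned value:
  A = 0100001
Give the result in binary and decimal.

Flip each bit (0->1, 1->0):
  0100001
  1011110

Answer: 1011110 (94)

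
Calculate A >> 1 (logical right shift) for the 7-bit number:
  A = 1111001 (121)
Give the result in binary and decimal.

Logical shift right by 1: drop the bottom 1 bit(s), prepend 1 zero(s) on the left.
  1111001  ->  keep [111100], discard [1], prepend 0
= 0111100

Answer: 0111100 (60)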